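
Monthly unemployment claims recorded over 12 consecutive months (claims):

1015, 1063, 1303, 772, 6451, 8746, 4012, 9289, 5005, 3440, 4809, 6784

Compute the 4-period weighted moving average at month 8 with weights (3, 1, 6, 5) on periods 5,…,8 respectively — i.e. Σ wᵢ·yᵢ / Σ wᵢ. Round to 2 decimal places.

6574.40

Weighted sum: 3·6451 + 1·8746 + 6·4012 + 5·9289 = 19353 + 8746 + 24072 + 46445 = 98616
Weight total: 3 + 1 + 6 + 5 = 15
WMA = 98616 / 15 = 6574.40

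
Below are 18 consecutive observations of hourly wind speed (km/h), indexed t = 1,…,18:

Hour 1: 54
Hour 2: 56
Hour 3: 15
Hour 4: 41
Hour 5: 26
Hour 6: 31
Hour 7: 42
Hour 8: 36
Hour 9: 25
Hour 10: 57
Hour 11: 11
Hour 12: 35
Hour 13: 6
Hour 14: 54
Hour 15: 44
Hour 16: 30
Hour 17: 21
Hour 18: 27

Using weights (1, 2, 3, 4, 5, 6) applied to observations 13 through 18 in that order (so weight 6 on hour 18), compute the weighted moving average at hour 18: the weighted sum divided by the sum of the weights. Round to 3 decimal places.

Weighted sum: 1·6 + 2·54 + 3·44 + 4·30 + 5·21 + 6·27 = 6 + 108 + 132 + 120 + 105 + 162 = 633
Weight total: 1 + 2 + 3 + 4 + 5 + 6 = 21
WMA = 633 / 21 = 30.143

30.143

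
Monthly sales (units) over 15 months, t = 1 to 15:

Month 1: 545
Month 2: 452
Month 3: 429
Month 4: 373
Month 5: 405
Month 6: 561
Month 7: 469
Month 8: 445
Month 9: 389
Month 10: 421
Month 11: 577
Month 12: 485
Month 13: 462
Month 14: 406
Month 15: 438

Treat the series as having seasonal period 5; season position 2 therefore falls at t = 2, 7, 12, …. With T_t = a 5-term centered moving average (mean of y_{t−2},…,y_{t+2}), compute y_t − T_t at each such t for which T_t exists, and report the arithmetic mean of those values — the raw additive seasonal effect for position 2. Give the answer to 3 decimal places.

15.000

Season position 2 occurs at t = 7, 12 (where T_t is defined).
t=7: T_7 = 453.80000; y_7 − T_7 = 469 − 453.80000 = 15.20000
t=12: T_12 = 470.20000; y_12 − T_12 = 485 − 470.20000 = 14.80000
Mean deviation: (15.20000 + 14.80000) / 2 = 15.000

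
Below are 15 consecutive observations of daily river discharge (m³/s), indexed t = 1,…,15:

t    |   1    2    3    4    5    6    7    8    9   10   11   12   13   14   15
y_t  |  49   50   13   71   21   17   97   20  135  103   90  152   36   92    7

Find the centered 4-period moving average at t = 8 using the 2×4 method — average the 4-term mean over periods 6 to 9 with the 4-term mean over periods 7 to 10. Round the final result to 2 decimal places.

78.00

Sum over 6–9: 17 + 97 + 20 + 135 = 269
Sum over 7–10: 97 + 20 + 135 + 103 = 355
CMA at t=8 = (269 + 355) / (2·4) = 624 / 8 = 78.00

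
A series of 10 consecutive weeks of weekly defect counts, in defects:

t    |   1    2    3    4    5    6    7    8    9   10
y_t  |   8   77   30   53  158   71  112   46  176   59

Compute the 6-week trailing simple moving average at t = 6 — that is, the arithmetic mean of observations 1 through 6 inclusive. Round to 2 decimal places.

66.17

Sum of periods 1–6: 8 + 77 + 30 + 53 + 158 + 71 = 397
Divide by 6: 397 / 6 = 66.17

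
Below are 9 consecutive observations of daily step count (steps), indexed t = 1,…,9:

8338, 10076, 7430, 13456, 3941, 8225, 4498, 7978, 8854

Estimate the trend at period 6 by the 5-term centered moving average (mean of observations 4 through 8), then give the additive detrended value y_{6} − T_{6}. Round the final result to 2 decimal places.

Trend T_6 = (13456 + 3941 + 8225 + 4498 + 7978) / 5 = 38098/5 = 7619.6000
Detrended value: 8225 − 7619.6000 = 605.40

605.40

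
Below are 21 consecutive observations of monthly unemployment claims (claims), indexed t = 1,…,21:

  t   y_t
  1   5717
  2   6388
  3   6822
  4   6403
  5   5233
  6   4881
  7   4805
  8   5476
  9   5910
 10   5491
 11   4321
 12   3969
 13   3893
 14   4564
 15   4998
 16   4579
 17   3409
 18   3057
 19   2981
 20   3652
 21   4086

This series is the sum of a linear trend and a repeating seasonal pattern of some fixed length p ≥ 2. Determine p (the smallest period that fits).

6

First differences y_{t+1} − y_t: 671, 434, -419, -1170, -352, -76, 671, 434, -419, -1170, -352, -76, 671, 434, …
The difference pattern repeats every 6 terms and not for any smaller step, so p = 6.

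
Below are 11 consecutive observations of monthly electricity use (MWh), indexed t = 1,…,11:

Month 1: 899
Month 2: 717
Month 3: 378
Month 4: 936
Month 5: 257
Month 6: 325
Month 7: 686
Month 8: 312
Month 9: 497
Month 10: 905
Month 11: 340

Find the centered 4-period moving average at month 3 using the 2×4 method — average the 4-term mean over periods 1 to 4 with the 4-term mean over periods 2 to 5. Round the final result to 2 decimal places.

Sum over 1–4: 899 + 717 + 378 + 936 = 2930
Sum over 2–5: 717 + 378 + 936 + 257 = 2288
CMA at t=3 = (2930 + 2288) / (2·4) = 5218 / 8 = 652.25

652.25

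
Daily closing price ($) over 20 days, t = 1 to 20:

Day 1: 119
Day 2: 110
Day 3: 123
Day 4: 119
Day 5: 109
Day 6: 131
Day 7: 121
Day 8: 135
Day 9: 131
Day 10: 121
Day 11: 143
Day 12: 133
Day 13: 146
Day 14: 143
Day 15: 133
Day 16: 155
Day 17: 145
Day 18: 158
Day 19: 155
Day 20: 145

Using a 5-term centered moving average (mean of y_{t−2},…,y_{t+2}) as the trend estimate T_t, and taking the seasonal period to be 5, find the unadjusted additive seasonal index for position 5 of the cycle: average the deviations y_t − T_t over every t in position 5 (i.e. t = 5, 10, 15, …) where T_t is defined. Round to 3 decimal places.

-11.533

Season position 5 occurs at t = 5, 10, 15 (where T_t is defined).
t=5: T_5 = 120.60000; y_5 − T_5 = 109 − 120.60000 = -11.60000
t=10: T_10 = 132.60000; y_10 − T_10 = 121 − 132.60000 = -11.60000
t=15: T_15 = 144.40000; y_15 − T_15 = 133 − 144.40000 = -11.40000
Mean deviation: (-11.60000 + -11.60000 + -11.40000) / 3 = -11.533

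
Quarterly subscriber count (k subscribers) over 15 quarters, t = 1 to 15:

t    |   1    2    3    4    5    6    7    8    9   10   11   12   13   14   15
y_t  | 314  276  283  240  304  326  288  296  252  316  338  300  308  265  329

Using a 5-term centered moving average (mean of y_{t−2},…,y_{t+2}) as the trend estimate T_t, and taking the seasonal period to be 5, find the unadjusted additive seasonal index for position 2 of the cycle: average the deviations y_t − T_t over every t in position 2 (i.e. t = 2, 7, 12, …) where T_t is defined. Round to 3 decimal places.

Season position 2 occurs at t = 7, 12 (where T_t is defined).
t=7: T_7 = 293.20000; y_7 − T_7 = 288 − 293.20000 = -5.20000
t=12: T_12 = 305.40000; y_12 − T_12 = 300 − 305.40000 = -5.40000
Mean deviation: (-5.20000 + -5.40000) / 2 = -5.300

-5.300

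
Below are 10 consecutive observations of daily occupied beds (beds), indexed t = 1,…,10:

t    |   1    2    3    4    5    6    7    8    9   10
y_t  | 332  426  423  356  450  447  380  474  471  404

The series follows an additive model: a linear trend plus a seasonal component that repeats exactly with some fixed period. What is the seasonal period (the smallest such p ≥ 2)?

3

First differences y_{t+1} − y_t: 94, -3, -67, 94, -3, -67, 94, -3, …
The difference pattern repeats every 3 terms and not for any smaller step, so p = 3.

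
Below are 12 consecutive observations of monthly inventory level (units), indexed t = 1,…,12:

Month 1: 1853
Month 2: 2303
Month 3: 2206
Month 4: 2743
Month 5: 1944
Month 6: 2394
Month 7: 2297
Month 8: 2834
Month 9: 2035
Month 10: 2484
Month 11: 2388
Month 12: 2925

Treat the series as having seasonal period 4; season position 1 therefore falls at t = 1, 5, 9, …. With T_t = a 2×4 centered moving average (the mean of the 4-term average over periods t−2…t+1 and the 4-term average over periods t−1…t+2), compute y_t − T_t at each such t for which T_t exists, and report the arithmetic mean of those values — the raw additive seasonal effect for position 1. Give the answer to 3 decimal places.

-389.000

Season position 1 occurs at t = 5, 9 (where T_t is defined).
t=5: T_5 = 2333.12500; y_5 − T_5 = 1944 − 2333.12500 = -389.12500
t=9: T_9 = 2423.87500; y_9 − T_9 = 2035 − 2423.87500 = -388.87500
Mean deviation: (-389.12500 + -388.87500) / 2 = -389.000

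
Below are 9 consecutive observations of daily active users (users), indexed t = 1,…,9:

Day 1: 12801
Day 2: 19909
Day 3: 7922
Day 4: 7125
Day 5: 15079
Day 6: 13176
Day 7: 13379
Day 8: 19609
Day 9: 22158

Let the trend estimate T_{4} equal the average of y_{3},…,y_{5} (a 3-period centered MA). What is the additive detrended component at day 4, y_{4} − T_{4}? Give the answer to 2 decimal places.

-2917.00

Trend T_4 = (7922 + 7125 + 15079) / 3 = 30126/3 = 10042.0000
Detrended value: 7125 − 10042.0000 = -2917.00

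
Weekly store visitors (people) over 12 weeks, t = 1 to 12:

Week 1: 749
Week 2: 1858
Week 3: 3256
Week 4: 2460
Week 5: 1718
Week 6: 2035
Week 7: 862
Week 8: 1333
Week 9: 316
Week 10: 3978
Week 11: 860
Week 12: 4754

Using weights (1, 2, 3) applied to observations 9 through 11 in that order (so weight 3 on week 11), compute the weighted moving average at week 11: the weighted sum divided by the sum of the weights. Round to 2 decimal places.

1808.67

Weighted sum: 1·316 + 2·3978 + 3·860 = 316 + 7956 + 2580 = 10852
Weight total: 1 + 2 + 3 = 6
WMA = 10852 / 6 = 1808.67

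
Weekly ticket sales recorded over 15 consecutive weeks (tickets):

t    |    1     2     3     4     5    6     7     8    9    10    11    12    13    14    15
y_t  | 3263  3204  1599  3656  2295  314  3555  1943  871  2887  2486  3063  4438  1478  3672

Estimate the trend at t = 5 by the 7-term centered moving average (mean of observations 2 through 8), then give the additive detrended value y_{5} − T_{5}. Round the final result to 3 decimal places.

Trend T_5 = (3204 + 1599 + 3656 + 2295 + 314 + 3555 + 1943) / 7 = 16566/7 = 2366.57143
Detrended value: 2295 − 2366.57143 = -71.571

-71.571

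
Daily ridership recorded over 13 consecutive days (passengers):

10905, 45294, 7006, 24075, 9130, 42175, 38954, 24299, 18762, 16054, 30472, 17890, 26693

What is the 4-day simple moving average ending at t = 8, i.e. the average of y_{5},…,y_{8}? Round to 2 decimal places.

Sum of periods 5–8: 9130 + 42175 + 38954 + 24299 = 114558
Divide by 4: 114558 / 4 = 28639.50

28639.50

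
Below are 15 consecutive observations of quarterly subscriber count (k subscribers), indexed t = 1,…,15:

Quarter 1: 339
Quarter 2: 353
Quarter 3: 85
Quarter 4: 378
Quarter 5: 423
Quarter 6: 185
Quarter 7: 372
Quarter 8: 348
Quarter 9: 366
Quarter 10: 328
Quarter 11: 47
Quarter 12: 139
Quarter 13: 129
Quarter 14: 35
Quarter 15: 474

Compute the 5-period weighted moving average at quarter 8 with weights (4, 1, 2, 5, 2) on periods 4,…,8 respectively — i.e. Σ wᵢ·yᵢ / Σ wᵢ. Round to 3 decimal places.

Weighted sum: 4·378 + 1·423 + 2·185 + 5·372 + 2·348 = 1512 + 423 + 370 + 1860 + 696 = 4861
Weight total: 4 + 1 + 2 + 5 + 2 = 14
WMA = 4861 / 14 = 347.214

347.214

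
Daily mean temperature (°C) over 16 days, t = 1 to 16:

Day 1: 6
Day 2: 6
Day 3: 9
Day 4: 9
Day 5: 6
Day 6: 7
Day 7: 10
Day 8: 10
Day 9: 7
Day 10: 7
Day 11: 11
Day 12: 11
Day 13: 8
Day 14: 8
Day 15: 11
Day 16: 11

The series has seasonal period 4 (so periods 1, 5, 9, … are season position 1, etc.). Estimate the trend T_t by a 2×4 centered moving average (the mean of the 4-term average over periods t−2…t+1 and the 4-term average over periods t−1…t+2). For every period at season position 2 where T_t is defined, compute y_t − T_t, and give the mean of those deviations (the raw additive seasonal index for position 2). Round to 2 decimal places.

Season position 2 occurs at t = 6, 10, 14 (where T_t is defined).
t=6: T_6 = 8.1250; y_6 − T_6 = 7 − 8.1250 = -1.1250
t=10: T_10 = 8.8750; y_10 − T_10 = 7 − 8.8750 = -1.8750
t=14: T_14 = 9.5000; y_14 − T_14 = 8 − 9.5000 = -1.5000
Mean deviation: (-1.1250 + -1.8750 + -1.5000) / 3 = -1.50

-1.50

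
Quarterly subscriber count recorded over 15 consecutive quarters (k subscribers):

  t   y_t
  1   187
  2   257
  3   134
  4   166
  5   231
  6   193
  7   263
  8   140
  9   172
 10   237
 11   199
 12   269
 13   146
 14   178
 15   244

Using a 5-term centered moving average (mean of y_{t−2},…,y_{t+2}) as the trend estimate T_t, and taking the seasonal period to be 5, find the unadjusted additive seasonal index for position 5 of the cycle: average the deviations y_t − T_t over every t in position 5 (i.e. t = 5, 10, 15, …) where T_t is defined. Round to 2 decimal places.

Season position 5 occurs at t = 5, 10 (where T_t is defined).
t=5: T_5 = 197.4000; y_5 − T_5 = 231 − 197.4000 = 33.6000
t=10: T_10 = 203.4000; y_10 − T_10 = 237 − 203.4000 = 33.6000
Mean deviation: (33.6000 + 33.6000) / 2 = 33.60

33.60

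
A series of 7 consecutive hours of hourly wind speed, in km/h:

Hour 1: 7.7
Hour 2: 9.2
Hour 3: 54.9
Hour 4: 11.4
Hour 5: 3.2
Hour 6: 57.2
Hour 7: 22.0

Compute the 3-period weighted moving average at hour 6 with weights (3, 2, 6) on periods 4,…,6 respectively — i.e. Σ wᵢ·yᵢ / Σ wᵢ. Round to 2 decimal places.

34.89

Weighted sum: 3·11.4 + 2·3.2 + 6·57.2 = 34.2 + 6.4 + 343.2 = 383.8
Weight total: 3 + 2 + 6 = 11
WMA = 383.8 / 11 = 34.89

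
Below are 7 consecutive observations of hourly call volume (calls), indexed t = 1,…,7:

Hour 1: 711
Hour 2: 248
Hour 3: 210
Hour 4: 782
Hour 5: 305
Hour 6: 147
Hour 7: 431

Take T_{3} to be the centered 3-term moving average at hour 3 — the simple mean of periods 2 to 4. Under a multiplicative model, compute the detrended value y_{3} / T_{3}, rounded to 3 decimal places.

Trend T_3 = (248 + 210 + 782) / 3 = 1240/3 = 413.33333
Ratio to trend: 210 / 413.33333 = 0.508

0.508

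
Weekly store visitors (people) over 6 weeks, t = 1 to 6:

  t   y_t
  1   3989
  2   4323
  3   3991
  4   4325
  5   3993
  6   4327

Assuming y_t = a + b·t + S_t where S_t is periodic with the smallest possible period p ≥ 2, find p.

2

First differences y_{t+1} − y_t: 334, -332, 334, -332, 334, …
The difference pattern repeats every 2 terms and not for any smaller step, so p = 2.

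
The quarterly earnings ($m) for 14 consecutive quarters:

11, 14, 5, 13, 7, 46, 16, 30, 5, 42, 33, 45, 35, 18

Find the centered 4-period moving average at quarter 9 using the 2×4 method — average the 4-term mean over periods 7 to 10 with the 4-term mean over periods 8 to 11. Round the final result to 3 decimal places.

25.375

Sum over 7–10: 16 + 30 + 5 + 42 = 93
Sum over 8–11: 30 + 5 + 42 + 33 = 110
CMA at t=9 = (93 + 110) / (2·4) = 203 / 8 = 25.375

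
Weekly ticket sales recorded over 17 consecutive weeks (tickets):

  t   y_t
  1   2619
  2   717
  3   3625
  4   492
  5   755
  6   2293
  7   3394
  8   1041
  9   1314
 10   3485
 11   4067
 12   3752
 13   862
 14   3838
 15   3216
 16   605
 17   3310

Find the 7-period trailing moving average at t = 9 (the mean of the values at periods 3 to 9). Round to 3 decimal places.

Sum of periods 3–9: 3625 + 492 + 755 + 2293 + 3394 + 1041 + 1314 = 12914
Divide by 7: 12914 / 7 = 1844.857

1844.857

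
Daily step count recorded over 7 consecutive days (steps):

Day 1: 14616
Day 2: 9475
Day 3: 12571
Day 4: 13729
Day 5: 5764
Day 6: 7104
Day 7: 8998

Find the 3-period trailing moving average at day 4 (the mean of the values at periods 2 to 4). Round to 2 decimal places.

11925.00

Sum of periods 2–4: 9475 + 12571 + 13729 = 35775
Divide by 3: 35775 / 3 = 11925.00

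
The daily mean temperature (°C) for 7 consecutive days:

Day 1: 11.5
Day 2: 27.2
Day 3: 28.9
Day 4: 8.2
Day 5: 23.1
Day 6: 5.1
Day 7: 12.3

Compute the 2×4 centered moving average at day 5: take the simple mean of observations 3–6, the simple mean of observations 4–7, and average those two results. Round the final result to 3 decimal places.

14.250

Sum over 3–6: 28.9 + 8.2 + 23.1 + 5.1 = 65.3
Sum over 4–7: 8.2 + 23.1 + 5.1 + 12.3 = 48.7
CMA at t=5 = (65.3 + 48.7) / (2·4) = 114.0 / 8 = 14.250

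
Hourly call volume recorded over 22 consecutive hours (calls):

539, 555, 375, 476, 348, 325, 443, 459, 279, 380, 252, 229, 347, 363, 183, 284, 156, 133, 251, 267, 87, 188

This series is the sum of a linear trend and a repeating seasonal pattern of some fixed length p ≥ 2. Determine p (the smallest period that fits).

First differences y_{t+1} − y_t: 16, -180, 101, -128, -23, 118, 16, -180, 101, -128, -23, 118, 16, -180, …
The difference pattern repeats every 6 terms and not for any smaller step, so p = 6.

6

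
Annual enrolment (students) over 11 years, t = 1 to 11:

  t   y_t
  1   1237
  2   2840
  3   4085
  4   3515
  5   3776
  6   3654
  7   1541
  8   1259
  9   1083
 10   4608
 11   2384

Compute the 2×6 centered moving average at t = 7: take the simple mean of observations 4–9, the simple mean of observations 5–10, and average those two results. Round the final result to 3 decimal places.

Sum over 4–9: 3515 + 3776 + 3654 + 1541 + 1259 + 1083 = 14828
Sum over 5–10: 3776 + 3654 + 1541 + 1259 + 1083 + 4608 = 15921
CMA at t=7 = (14828 + 15921) / (2·6) = 30749 / 12 = 2562.417

2562.417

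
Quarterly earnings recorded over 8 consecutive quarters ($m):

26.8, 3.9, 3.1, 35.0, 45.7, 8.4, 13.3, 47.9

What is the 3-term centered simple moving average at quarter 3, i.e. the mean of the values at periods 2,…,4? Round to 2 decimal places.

14.00

Sum of periods 2–4: 3.9 + 3.1 + 35.0 = 42.0
Divide by 3: 42.0 / 3 = 14.00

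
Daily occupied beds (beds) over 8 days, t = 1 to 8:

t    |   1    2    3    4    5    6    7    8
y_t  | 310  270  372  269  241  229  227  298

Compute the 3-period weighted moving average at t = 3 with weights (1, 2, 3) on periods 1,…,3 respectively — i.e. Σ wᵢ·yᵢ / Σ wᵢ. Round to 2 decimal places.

327.67

Weighted sum: 1·310 + 2·270 + 3·372 = 310 + 540 + 1116 = 1966
Weight total: 1 + 2 + 3 = 6
WMA = 1966 / 6 = 327.67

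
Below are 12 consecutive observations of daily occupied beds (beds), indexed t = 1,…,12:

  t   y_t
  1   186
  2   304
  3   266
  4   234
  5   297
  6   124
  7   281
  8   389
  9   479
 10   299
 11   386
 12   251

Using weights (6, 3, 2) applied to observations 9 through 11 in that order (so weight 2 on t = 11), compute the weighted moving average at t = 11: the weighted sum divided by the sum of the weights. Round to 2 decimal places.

413.00

Weighted sum: 6·479 + 3·299 + 2·386 = 2874 + 897 + 772 = 4543
Weight total: 6 + 3 + 2 = 11
WMA = 4543 / 11 = 413.00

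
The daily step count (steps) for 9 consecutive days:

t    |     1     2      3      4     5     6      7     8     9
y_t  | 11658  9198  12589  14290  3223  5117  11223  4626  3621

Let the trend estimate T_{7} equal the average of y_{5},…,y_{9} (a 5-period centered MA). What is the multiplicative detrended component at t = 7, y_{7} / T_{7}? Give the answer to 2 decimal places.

Trend T_7 = (3223 + 5117 + 11223 + 4626 + 3621) / 5 = 27810/5 = 5562.0000
Ratio to trend: 11223 / 5562.0000 = 2.02

2.02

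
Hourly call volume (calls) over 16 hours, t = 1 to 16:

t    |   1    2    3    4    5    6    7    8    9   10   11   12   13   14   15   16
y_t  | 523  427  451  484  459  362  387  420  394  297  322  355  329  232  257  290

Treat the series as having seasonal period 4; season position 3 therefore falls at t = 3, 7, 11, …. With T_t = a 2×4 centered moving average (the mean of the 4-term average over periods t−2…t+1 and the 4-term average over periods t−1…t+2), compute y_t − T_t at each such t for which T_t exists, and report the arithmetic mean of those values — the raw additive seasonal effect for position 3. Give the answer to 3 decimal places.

Season position 3 occurs at t = 3, 7, 11 (where T_t is defined).
t=3: T_3 = 463.25000; y_3 − T_3 = 451 − 463.25000 = -12.25000
t=7: T_7 = 398.87500; y_7 − T_7 = 387 − 398.87500 = -11.87500
t=11: T_11 = 333.87500; y_11 − T_11 = 322 − 333.87500 = -11.87500
Mean deviation: (-12.25000 + -11.87500 + -11.87500) / 3 = -12.000

-12.000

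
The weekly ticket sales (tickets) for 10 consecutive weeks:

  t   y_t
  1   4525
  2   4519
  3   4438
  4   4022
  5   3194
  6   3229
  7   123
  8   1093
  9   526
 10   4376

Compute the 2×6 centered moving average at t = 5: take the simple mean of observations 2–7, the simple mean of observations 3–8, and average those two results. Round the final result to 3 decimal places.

Sum over 2–7: 4519 + 4438 + 4022 + 3194 + 3229 + 123 = 19525
Sum over 3–8: 4438 + 4022 + 3194 + 3229 + 123 + 1093 = 16099
CMA at t=5 = (19525 + 16099) / (2·6) = 35624 / 12 = 2968.667

2968.667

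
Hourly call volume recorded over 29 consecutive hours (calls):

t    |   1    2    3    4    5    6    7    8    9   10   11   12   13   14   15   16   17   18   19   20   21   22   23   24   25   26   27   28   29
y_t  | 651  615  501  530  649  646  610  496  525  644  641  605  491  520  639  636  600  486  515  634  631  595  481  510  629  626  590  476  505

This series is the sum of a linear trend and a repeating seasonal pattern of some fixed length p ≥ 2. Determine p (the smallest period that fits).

5

First differences y_{t+1} − y_t: -36, -114, 29, 119, -3, -36, -114, 29, 119, -3, -36, -114, …
The difference pattern repeats every 5 terms and not for any smaller step, so p = 5.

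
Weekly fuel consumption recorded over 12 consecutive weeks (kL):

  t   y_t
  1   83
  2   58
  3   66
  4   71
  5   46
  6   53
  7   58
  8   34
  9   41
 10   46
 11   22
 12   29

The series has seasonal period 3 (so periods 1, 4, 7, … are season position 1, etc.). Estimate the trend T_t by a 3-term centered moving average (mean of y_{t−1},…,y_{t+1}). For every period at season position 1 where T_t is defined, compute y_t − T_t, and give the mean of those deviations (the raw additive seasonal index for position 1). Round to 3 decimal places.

Season position 1 occurs at t = 4, 7, 10 (where T_t is defined).
t=4: T_4 = 61.00000; y_4 − T_4 = 71 − 61.00000 = 10.00000
t=7: T_7 = 48.33333; y_7 − T_7 = 58 − 48.33333 = 9.66667
t=10: T_10 = 36.33333; y_10 − T_10 = 46 − 36.33333 = 9.66667
Mean deviation: (10.00000 + 9.66667 + 9.66667) / 3 = 9.778

9.778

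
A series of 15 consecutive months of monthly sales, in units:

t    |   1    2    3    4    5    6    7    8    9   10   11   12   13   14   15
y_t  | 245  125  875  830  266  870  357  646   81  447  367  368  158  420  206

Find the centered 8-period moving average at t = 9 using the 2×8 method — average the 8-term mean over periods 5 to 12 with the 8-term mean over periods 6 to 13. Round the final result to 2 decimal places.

Sum over 5–12: 266 + 870 + 357 + 646 + 81 + 447 + 367 + 368 = 3402
Sum over 6–13: 870 + 357 + 646 + 81 + 447 + 367 + 368 + 158 = 3294
CMA at t=9 = (3402 + 3294) / (2·8) = 6696 / 16 = 418.50

418.50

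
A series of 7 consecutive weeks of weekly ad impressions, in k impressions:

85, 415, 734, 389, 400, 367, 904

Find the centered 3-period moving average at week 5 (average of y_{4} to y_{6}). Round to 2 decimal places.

Sum of periods 4–6: 389 + 400 + 367 = 1156
Divide by 3: 1156 / 3 = 385.33

385.33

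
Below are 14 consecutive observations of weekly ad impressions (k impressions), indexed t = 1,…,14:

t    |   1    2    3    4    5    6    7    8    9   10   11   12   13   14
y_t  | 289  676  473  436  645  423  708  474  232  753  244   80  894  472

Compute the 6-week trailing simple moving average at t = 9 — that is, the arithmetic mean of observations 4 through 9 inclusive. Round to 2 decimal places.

486.33

Sum of periods 4–9: 436 + 645 + 423 + 708 + 474 + 232 = 2918
Divide by 6: 2918 / 6 = 486.33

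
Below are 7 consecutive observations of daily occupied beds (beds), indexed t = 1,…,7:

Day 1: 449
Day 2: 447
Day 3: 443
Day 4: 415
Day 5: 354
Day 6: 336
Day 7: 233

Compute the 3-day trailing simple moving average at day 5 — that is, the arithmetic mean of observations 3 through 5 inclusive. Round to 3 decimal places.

404.000

Sum of periods 3–5: 443 + 415 + 354 = 1212
Divide by 3: 1212 / 3 = 404.000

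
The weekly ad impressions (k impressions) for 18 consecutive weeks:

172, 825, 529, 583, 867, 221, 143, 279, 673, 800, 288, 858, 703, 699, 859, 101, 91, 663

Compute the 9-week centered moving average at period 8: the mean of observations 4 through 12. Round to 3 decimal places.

Sum of periods 4–12: 583 + 867 + 221 + 143 + 279 + 673 + 800 + 288 + 858 = 4712
Divide by 9: 4712 / 9 = 523.556

523.556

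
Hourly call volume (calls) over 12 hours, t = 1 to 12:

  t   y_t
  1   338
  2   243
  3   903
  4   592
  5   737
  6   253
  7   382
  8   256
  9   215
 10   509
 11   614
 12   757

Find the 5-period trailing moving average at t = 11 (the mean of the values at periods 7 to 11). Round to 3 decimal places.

Sum of periods 7–11: 382 + 256 + 215 + 509 + 614 = 1976
Divide by 5: 1976 / 5 = 395.200

395.200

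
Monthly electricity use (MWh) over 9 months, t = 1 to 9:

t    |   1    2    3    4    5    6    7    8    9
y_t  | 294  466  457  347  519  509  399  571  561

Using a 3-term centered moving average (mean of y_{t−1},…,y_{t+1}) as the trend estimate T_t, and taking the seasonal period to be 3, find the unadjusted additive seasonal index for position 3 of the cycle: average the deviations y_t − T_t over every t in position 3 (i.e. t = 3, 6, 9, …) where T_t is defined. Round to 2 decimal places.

Season position 3 occurs at t = 3, 6 (where T_t is defined).
t=3: T_3 = 423.3333; y_3 − T_3 = 457 − 423.3333 = 33.6667
t=6: T_6 = 475.6667; y_6 − T_6 = 509 − 475.6667 = 33.3333
Mean deviation: (33.6667 + 33.3333) / 2 = 33.50

33.50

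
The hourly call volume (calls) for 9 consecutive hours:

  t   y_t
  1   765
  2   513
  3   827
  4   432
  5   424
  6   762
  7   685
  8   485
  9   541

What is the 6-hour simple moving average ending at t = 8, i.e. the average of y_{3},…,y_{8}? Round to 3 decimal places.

Sum of periods 3–8: 827 + 432 + 424 + 762 + 685 + 485 = 3615
Divide by 6: 3615 / 6 = 602.500

602.500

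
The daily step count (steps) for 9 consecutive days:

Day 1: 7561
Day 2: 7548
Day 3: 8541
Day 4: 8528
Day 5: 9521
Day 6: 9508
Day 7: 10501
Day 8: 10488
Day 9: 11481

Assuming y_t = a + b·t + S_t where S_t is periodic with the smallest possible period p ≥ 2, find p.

2

First differences y_{t+1} − y_t: -13, 993, -13, 993, -13, 993, …
The difference pattern repeats every 2 terms and not for any smaller step, so p = 2.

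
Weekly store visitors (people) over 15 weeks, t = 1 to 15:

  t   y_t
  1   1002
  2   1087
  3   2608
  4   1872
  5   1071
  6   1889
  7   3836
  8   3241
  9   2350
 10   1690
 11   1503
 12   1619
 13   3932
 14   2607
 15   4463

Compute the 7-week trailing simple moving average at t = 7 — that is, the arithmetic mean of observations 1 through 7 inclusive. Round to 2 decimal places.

1909.29

Sum of periods 1–7: 1002 + 1087 + 2608 + 1872 + 1071 + 1889 + 3836 = 13365
Divide by 7: 13365 / 7 = 1909.29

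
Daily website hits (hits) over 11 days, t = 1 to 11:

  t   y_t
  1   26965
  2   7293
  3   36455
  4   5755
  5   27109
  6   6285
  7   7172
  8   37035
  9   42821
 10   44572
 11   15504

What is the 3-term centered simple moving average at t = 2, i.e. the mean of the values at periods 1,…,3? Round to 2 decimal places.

23571.00

Sum of periods 1–3: 26965 + 7293 + 36455 = 70713
Divide by 3: 70713 / 3 = 23571.00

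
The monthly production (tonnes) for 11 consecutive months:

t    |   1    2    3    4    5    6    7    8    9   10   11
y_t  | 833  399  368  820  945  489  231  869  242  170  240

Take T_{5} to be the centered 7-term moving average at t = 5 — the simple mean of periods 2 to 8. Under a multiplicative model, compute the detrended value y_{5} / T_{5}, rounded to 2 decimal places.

1.61

Trend T_5 = (399 + 368 + 820 + 945 + 489 + 231 + 869) / 7 = 4121/7 = 588.7143
Ratio to trend: 945 / 588.7143 = 1.61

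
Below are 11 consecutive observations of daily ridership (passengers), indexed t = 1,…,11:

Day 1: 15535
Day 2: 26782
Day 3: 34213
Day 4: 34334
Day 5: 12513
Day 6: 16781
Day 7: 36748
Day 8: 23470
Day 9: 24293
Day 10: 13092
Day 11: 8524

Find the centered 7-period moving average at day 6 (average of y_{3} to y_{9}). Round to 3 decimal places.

Sum of periods 3–9: 34213 + 34334 + 12513 + 16781 + 36748 + 23470 + 24293 = 182352
Divide by 7: 182352 / 7 = 26050.286

26050.286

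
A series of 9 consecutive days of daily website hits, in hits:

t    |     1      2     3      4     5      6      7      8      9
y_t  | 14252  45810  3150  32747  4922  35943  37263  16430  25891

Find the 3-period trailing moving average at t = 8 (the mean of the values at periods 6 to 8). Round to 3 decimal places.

Sum of periods 6–8: 35943 + 37263 + 16430 = 89636
Divide by 3: 89636 / 3 = 29878.667

29878.667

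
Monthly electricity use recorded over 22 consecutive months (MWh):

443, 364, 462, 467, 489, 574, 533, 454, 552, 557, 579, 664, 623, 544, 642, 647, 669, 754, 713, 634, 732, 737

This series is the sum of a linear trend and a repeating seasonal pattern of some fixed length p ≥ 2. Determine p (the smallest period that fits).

First differences y_{t+1} − y_t: -79, 98, 5, 22, 85, -41, -79, 98, 5, 22, 85, -41, -79, 98, …
The difference pattern repeats every 6 terms and not for any smaller step, so p = 6.

6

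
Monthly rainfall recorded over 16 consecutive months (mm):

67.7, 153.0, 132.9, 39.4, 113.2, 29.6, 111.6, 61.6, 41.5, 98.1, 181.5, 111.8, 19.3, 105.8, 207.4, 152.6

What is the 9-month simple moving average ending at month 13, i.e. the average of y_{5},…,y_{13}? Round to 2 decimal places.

85.36

Sum of periods 5–13: 113.2 + 29.6 + 111.6 + 61.6 + 41.5 + 98.1 + 181.5 + 111.8 + 19.3 = 768.2
Divide by 9: 768.2 / 9 = 85.36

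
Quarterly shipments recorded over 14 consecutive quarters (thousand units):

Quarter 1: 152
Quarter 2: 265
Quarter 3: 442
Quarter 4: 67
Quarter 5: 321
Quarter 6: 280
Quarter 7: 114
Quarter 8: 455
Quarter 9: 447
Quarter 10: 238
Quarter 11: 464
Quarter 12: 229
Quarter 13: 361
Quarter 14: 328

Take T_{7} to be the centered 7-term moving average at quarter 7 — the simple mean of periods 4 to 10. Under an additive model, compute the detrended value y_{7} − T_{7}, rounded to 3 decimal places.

Trend T_7 = (67 + 321 + 280 + 114 + 455 + 447 + 238) / 7 = 1922/7 = 274.57143
Detrended value: 114 − 274.57143 = -160.571

-160.571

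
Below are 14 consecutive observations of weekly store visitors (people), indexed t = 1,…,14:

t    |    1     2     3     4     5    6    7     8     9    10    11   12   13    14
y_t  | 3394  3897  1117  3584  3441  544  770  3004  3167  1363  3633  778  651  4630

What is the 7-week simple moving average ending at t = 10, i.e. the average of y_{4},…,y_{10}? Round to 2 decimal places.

Sum of periods 4–10: 3584 + 3441 + 544 + 770 + 3004 + 3167 + 1363 = 15873
Divide by 7: 15873 / 7 = 2267.57

2267.57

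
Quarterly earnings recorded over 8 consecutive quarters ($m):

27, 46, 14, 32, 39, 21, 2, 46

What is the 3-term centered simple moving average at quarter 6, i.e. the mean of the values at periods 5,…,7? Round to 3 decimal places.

Sum of periods 5–7: 39 + 21 + 2 = 62
Divide by 3: 62 / 3 = 20.667

20.667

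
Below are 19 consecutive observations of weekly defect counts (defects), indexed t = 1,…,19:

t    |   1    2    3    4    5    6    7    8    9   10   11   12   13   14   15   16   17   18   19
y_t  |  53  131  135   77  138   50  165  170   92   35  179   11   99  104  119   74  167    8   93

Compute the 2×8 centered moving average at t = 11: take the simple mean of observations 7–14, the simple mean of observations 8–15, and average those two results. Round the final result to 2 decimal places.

Sum over 7–14: 165 + 170 + 92 + 35 + 179 + 11 + 99 + 104 = 855
Sum over 8–15: 170 + 92 + 35 + 179 + 11 + 99 + 104 + 119 = 809
CMA at t=11 = (855 + 809) / (2·8) = 1664 / 16 = 104.00

104.00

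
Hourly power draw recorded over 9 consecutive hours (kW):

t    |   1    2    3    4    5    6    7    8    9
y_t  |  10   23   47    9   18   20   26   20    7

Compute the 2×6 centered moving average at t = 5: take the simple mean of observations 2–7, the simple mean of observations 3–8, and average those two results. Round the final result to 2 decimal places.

23.58

Sum over 2–7: 23 + 47 + 9 + 18 + 20 + 26 = 143
Sum over 3–8: 47 + 9 + 18 + 20 + 26 + 20 = 140
CMA at t=5 = (143 + 140) / (2·6) = 283 / 12 = 23.58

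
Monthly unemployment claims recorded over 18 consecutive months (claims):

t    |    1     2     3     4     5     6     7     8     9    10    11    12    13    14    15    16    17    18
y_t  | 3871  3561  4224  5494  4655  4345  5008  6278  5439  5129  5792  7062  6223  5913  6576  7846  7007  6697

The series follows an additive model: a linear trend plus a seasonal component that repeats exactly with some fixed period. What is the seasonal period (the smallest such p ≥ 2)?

First differences y_{t+1} − y_t: -310, 663, 1270, -839, -310, 663, 1270, -839, -310, 663, …
The difference pattern repeats every 4 terms and not for any smaller step, so p = 4.

4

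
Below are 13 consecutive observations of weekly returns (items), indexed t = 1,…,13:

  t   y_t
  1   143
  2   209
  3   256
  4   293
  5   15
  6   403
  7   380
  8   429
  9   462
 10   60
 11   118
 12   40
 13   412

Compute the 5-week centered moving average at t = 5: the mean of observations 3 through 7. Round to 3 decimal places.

Sum of periods 3–7: 256 + 293 + 15 + 403 + 380 = 1347
Divide by 5: 1347 / 5 = 269.400

269.400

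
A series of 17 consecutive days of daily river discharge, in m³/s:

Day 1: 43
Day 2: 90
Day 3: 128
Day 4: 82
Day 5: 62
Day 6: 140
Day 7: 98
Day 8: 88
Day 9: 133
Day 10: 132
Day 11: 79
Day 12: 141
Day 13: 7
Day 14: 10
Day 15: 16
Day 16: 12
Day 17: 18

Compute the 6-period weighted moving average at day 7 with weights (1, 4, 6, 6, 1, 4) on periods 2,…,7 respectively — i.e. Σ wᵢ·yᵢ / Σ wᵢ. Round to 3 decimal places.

Weighted sum: 1·90 + 4·128 + 6·82 + 6·62 + 1·140 + 4·98 = 90 + 512 + 492 + 372 + 140 + 392 = 1998
Weight total: 1 + 4 + 6 + 6 + 1 + 4 = 22
WMA = 1998 / 22 = 90.818

90.818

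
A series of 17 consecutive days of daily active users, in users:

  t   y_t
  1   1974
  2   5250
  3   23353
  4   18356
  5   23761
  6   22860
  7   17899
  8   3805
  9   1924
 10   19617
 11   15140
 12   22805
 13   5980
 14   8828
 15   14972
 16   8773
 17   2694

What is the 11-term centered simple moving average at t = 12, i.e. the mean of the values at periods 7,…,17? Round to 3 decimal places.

Sum of periods 7–17: 17899 + 3805 + 1924 + 19617 + 15140 + 22805 + 5980 + 8828 + 14972 + 8773 + 2694 = 122437
Divide by 11: 122437 / 11 = 11130.636

11130.636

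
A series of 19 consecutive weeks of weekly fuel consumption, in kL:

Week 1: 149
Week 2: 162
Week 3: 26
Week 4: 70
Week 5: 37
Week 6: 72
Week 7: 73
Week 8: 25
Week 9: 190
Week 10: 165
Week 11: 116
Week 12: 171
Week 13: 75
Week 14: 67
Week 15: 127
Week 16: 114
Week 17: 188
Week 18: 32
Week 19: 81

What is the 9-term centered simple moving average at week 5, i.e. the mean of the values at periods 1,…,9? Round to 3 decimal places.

Sum of periods 1–9: 149 + 162 + 26 + 70 + 37 + 72 + 73 + 25 + 190 = 804
Divide by 9: 804 / 9 = 89.333

89.333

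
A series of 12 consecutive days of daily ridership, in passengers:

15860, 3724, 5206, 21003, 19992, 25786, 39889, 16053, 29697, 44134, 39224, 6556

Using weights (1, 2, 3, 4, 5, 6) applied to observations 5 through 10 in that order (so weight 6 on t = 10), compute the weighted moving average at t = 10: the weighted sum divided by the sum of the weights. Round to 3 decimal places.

31844.381

Weighted sum: 1·19992 + 2·25786 + 3·39889 + 4·16053 + 5·29697 + 6·44134 = 19992 + 51572 + 119667 + 64212 + 148485 + 264804 = 668732
Weight total: 1 + 2 + 3 + 4 + 5 + 6 = 21
WMA = 668732 / 21 = 31844.381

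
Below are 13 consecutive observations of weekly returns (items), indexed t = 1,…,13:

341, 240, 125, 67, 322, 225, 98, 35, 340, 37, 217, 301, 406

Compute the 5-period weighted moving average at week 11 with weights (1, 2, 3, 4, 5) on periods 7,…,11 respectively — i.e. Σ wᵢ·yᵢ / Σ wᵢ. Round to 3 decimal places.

Weighted sum: 1·98 + 2·35 + 3·340 + 4·37 + 5·217 = 98 + 70 + 1020 + 148 + 1085 = 2421
Weight total: 1 + 2 + 3 + 4 + 5 = 15
WMA = 2421 / 15 = 161.400

161.400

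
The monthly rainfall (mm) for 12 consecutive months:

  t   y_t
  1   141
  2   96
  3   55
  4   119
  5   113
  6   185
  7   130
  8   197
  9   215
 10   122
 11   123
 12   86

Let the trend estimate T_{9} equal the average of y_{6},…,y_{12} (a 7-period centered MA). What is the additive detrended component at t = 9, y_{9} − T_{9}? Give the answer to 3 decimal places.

Trend T_9 = (185 + 130 + 197 + 215 + 122 + 123 + 86) / 7 = 1058/7 = 151.14286
Detrended value: 215 − 151.14286 = 63.857

63.857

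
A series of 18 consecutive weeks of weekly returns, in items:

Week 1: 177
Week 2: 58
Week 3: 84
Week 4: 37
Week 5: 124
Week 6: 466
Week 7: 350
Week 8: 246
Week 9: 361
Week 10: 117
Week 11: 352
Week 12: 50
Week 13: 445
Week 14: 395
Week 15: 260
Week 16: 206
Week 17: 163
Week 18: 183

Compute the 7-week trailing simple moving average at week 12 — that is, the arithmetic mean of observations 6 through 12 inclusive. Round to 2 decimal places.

Sum of periods 6–12: 466 + 350 + 246 + 361 + 117 + 352 + 50 = 1942
Divide by 7: 1942 / 7 = 277.43

277.43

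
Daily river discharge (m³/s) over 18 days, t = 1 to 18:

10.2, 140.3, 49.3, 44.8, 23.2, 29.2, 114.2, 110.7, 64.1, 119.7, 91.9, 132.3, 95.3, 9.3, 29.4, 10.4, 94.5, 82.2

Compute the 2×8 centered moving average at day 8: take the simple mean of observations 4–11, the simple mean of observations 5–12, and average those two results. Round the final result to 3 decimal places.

Sum over 4–11: 44.8 + 23.2 + 29.2 + 114.2 + 110.7 + 64.1 + 119.7 + 91.9 = 597.8
Sum over 5–12: 23.2 + 29.2 + 114.2 + 110.7 + 64.1 + 119.7 + 91.9 + 132.3 = 685.3
CMA at t=8 = (597.8 + 685.3) / (2·8) = 1283.1 / 16 = 80.194

80.194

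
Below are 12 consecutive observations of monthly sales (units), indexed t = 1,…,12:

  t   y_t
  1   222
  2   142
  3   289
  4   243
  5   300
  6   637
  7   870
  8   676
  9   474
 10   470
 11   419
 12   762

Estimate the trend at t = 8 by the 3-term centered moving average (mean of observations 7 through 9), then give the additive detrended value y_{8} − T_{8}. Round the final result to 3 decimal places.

Trend T_8 = (870 + 676 + 474) / 3 = 2020/3 = 673.33333
Detrended value: 676 − 673.33333 = 2.667

2.667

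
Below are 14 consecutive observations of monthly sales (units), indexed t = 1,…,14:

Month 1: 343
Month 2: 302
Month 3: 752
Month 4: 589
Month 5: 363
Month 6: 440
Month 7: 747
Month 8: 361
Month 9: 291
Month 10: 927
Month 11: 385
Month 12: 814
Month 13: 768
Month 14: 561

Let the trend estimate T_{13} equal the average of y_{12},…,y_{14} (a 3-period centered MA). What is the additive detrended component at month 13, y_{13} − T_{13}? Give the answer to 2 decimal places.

Trend T_13 = (814 + 768 + 561) / 3 = 2143/3 = 714.3333
Detrended value: 768 − 714.3333 = 53.67

53.67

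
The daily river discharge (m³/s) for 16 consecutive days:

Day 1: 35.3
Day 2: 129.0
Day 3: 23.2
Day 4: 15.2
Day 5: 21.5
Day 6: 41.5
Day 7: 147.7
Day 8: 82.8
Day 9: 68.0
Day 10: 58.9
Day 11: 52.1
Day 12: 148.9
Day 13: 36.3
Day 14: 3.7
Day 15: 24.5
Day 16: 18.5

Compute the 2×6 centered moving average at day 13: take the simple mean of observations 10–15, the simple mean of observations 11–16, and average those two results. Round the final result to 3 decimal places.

Sum over 10–15: 58.9 + 52.1 + 148.9 + 36.3 + 3.7 + 24.5 = 324.4
Sum over 11–16: 52.1 + 148.9 + 36.3 + 3.7 + 24.5 + 18.5 = 284.0
CMA at t=13 = (324.4 + 284.0) / (2·6) = 608.4 / 12 = 50.700

50.700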